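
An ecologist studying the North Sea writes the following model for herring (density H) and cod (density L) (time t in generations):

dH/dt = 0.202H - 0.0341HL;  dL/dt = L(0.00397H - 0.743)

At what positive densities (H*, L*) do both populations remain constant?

Set dL/dt = 0 with L > 0: 0.00397H - 0.743 = 0, so H* = 0.743/0.00397 = 187.
Set dH/dt = 0 with H > 0: 0.202 - 0.0341L = 0, so L* = 0.202/0.0341 = 5.92.

H* ≈ 187, L* ≈ 5.92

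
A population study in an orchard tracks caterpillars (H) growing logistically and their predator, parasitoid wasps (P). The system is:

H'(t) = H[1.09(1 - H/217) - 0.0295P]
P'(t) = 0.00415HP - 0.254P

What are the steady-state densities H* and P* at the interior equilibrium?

H* ≈ 61.2, P* ≈ 26.5

From dP/dt = 0 with P > 0: 0.00415H* = 0.254, so H* = 61.2.
Substitute into dH/dt = 0: 1.09(1 - 61.2/217) = 0.0295P*.
The bracket is 0.718, giving P* = 0.783/0.0295 = 26.5.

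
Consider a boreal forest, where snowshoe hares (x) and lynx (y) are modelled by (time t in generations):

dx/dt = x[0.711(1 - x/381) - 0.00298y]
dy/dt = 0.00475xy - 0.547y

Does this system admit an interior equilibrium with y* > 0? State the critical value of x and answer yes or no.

Threshold x = 115; K > 115, so yes, the predator persists.

The predator equation gives dy/dt > 0 only when x > 0.547/0.00475 = 115.
Without the predator, x → K = 381. Since 381 > 115, the predator can invade and persist.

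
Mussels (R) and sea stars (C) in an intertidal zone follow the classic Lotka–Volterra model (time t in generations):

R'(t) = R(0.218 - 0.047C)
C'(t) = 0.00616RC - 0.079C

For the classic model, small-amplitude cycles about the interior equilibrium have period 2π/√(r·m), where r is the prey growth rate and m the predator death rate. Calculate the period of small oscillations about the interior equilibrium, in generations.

T ≈ 47.9 generations

Here r = 0.218 and m = 0.079, so r·m = 0.0172.
ω = √0.0172 = 0.131 per generation, hence T = 2π/ω ≈ 47.9 generations.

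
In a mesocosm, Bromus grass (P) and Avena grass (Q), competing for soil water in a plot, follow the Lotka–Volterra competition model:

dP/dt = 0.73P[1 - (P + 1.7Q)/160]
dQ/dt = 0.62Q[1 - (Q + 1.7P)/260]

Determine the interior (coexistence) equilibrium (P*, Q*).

P* ≈ 149, Q* ≈ 6.35

Setting both brackets to zero gives the nullclines P + 1.7Q = 160 and 1.7P + Q = 260.
Substituting Q = 260 - 1.7P into the first: P(1 - 1.7·1.7) = 160 - 1.7·260.
So P* = -282/-1.89 = 149, and then Q* = 260 - 1.7·149 = 6.35.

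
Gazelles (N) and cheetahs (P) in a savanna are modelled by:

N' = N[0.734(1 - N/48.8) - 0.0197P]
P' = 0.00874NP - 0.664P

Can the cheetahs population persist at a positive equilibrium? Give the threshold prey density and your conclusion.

The predator equation gives dP/dt > 0 only when N > 0.664/0.00874 = 76.
Without the predator, N → K = 48.8. Since 48.8 < 76, the predator cannot invade.

Threshold N = 76; K < 76, so no, the predator goes extinct.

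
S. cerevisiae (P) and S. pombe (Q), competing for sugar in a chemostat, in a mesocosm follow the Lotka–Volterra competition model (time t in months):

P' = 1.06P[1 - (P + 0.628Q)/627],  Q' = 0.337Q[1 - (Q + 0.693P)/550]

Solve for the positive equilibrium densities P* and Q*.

P* ≈ 499, Q* ≈ 204

Setting both brackets to zero gives the nullclines P + 0.628Q = 627 and 0.693P + Q = 550.
Substituting Q = 550 - 0.693P into the first: P(1 - 0.628·0.693) = 627 - 0.628·550.
So P* = 282/0.565 = 499, and then Q* = 550 - 0.693·499 = 204.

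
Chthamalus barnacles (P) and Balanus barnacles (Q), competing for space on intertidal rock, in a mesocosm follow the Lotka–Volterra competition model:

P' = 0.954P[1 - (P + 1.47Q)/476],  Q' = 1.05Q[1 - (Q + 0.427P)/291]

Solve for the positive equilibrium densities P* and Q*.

Setting both brackets to zero gives the nullclines P + 1.47Q = 476 and 0.427P + Q = 291.
Substituting Q = 291 - 0.427P into the first: P(1 - 1.47·0.427) = 476 - 1.47·291.
So P* = 48.2/0.372 = 130, and then Q* = 291 - 0.427·130 = 236.

P* ≈ 130, Q* ≈ 236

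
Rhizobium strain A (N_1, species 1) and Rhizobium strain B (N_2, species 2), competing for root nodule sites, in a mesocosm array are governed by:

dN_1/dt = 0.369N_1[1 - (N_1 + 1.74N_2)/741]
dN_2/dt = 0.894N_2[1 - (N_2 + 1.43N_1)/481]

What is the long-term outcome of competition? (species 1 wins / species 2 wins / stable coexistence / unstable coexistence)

unstable coexistence (outcome depends on initial conditions)

Compare the nullcline intercepts: K1/α12 = 741/1.74 = 426 < K2 = 481; K2/α21 = 481/1.43 = 336 < K1 = 741.
Since both are reversed, neither can invade when rare; the interior point is a saddle.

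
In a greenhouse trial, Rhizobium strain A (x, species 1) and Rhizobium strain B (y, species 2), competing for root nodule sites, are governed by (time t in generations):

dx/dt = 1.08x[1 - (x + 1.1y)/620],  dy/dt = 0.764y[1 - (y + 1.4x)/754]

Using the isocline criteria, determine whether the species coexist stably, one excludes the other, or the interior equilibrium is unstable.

Compare the nullcline intercepts: K1/α12 = 620/1.1 = 564 < K2 = 754; K2/α21 = 754/1.4 = 539 < K1 = 620.
Since both are reversed, neither can invade when rare; the interior point is a saddle.

unstable coexistence (outcome depends on initial conditions)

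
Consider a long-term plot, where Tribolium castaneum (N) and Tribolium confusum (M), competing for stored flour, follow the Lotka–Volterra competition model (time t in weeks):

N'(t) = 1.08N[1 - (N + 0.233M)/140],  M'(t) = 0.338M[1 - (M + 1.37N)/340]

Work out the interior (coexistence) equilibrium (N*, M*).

N* ≈ 89.3, M* ≈ 218

Setting both brackets to zero gives the nullclines N + 0.233M = 140 and 1.37N + M = 340.
Substituting M = 340 - 1.37N into the first: N(1 - 0.233·1.37) = 140 - 0.233·340.
So N* = 60.8/0.681 = 89.3, and then M* = 340 - 1.37·89.3 = 218.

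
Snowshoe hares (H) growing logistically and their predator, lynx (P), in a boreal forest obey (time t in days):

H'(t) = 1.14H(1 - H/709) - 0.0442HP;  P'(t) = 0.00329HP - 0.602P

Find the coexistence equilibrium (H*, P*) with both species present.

From dP/dt = 0 with P > 0: 0.00329H* = 0.602, so H* = 183.
Substitute into dH/dt = 0: 1.14(1 - 183/709) = 0.0442P*.
The bracket is 0.742, giving P* = 0.846/0.0442 = 19.1.

H* ≈ 183, P* ≈ 19.1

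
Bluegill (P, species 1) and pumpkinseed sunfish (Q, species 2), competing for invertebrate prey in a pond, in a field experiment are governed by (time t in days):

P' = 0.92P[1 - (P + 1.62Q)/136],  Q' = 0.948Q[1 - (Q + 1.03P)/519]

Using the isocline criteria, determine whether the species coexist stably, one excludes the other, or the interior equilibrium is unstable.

Compare the nullcline intercepts: K1/α12 = 136/1.62 = 84 < K2 = 519; K2/α21 = 519/1.03 = 504 > K1 = 136.
Since the inequalities point opposite ways, species 2 can invade but species 1 cannot.

species 2 excludes species 1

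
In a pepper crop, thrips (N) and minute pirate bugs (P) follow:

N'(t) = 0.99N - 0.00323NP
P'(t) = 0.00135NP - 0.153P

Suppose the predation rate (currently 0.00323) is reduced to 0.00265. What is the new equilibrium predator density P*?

At the interior fixed point, setting dN/dt = 0 with N > 0 fixes P* = (prey growth rate)/(NP coefficient) — independent of the other coefficients.
With the change, P* = 0.99/0.00265 = 374; it rises from 307.

P* ≈ 374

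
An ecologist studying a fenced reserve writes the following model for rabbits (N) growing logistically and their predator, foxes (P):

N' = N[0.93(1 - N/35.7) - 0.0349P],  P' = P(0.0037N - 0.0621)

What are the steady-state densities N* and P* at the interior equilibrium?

N* ≈ 16.8, P* ≈ 14.1

From dP/dt = 0 with P > 0: 0.0037N* = 0.0621, so N* = 16.8.
Substitute into dN/dt = 0: 0.93(1 - 16.8/35.7) = 0.0349P*.
The bracket is 0.53, giving P* = 0.493/0.0349 = 14.1.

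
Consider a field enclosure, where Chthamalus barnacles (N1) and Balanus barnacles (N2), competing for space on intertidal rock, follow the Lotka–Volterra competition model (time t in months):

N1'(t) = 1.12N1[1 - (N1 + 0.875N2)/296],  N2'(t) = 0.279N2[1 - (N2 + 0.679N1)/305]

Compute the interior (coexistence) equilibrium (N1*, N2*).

N1* ≈ 71.8, N2* ≈ 256

Setting both brackets to zero gives the nullclines N1 + 0.875N2 = 296 and 0.679N1 + N2 = 305.
Substituting N2 = 305 - 0.679N1 into the first: N1(1 - 0.875·0.679) = 296 - 0.875·305.
So N1* = 29.1/0.406 = 71.8, and then N2* = 305 - 0.679·71.8 = 256.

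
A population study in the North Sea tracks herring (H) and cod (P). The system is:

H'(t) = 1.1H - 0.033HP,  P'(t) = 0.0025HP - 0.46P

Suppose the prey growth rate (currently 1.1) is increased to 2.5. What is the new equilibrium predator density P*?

P* ≈ 75.8

At the interior fixed point, setting dH/dt = 0 with H > 0 fixes P* = (prey growth rate)/(HP coefficient) — independent of the other coefficients.
With the change, P* = 2.5/0.033 = 75.8; it rises from 33.3.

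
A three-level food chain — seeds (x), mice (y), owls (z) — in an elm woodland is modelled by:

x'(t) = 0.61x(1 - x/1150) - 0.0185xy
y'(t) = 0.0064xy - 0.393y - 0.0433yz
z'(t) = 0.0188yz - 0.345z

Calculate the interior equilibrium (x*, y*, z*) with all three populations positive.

x* ≈ 510, y* ≈ 18.4, z* ≈ 66.3

From dz/dt = 0: 0.0188y* = 0.345, so y* = 18.4.
From dx/dt = 0: 0.61(1 - x*/1150) = 0.0185·18.4, giving x* = 1150·(1 - 0.557) = 510.
From dy/dt = 0: 0.0064·510 - 0.393 = 0.0433z*, so z* = 2.87/0.0433 = 66.3.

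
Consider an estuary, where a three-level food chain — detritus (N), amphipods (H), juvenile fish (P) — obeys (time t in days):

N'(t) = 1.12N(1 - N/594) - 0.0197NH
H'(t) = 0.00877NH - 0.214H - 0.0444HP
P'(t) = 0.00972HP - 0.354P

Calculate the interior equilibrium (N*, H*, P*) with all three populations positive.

N* ≈ 213, H* ≈ 36.4, P* ≈ 37.3

From dP/dt = 0: 0.00972H* = 0.354, so H* = 36.4.
From dN/dt = 0: 1.12(1 - N*/594) = 0.0197·36.4, giving N* = 594·(1 - 0.641) = 213.
From dH/dt = 0: 0.00877·213 - 0.214 = 0.0444P*, so P* = 1.66/0.0444 = 37.3.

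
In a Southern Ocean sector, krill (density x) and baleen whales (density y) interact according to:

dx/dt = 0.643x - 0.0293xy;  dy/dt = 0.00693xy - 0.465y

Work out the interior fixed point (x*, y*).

Set dy/dt = 0 with y > 0: 0.00693x - 0.465 = 0, so x* = 0.465/0.00693 = 67.1.
Set dx/dt = 0 with x > 0: 0.643 - 0.0293y = 0, so y* = 0.643/0.0293 = 21.9.

x* ≈ 67.1, y* ≈ 21.9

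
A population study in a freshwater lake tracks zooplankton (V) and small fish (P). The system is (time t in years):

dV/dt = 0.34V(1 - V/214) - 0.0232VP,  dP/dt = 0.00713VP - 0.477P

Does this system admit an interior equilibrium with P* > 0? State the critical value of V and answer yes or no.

Threshold V = 66.9; K > 66.9, so yes, the predator persists.

The predator equation gives dP/dt > 0 only when V > 0.477/0.00713 = 66.9.
Without the predator, V → K = 214. Since 214 > 66.9, the predator can invade and persist.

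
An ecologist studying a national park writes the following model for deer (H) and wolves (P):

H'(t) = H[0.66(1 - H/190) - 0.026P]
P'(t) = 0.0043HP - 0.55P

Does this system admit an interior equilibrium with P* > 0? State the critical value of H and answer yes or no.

The predator equation gives dP/dt > 0 only when H > 0.55/0.0043 = 128.
Without the predator, H → K = 190. Since 190 > 128, the predator can invade and persist.

Threshold H = 128; K > 128, so yes, the predator persists.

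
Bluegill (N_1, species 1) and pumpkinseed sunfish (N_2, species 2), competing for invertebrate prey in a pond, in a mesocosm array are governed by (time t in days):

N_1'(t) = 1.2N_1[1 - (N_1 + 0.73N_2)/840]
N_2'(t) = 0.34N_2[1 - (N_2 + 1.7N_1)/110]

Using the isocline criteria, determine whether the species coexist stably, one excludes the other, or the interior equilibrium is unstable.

Compare the nullcline intercepts: K1/α12 = 840/0.73 = 1150 > K2 = 110; K2/α21 = 110/1.7 = 64.7 < K1 = 840.
Since the inequalities point opposite ways, species 1 can invade but species 2 cannot.

species 1 excludes species 2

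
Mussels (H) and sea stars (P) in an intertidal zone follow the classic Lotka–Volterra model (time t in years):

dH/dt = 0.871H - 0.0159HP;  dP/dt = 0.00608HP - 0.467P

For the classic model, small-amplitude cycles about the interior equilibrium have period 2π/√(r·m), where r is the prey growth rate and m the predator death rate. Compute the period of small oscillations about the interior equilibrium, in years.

Here r = 0.871 and m = 0.467, so r·m = 0.407.
ω = √0.407 = 0.638 per year, hence T = 2π/ω ≈ 9.85 years.

T ≈ 9.85 years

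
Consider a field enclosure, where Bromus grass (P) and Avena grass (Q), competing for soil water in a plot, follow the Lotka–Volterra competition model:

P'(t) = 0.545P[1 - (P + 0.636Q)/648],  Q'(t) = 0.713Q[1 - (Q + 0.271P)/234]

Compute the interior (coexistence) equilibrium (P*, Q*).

P* ≈ 603, Q* ≈ 70.6

Setting both brackets to zero gives the nullclines P + 0.636Q = 648 and 0.271P + Q = 234.
Substituting Q = 234 - 0.271P into the first: P(1 - 0.636·0.271) = 648 - 0.636·234.
So P* = 499/0.828 = 603, and then Q* = 234 - 0.271·603 = 70.6.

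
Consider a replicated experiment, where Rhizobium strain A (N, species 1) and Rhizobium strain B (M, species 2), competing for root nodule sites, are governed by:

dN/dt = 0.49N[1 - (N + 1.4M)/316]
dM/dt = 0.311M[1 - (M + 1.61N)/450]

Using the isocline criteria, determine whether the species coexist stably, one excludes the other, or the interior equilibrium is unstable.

Compare the nullcline intercepts: K1/α12 = 316/1.4 = 226 < K2 = 450; K2/α21 = 450/1.61 = 280 < K1 = 316.
Since both are reversed, neither can invade when rare; the interior point is a saddle.

unstable coexistence (outcome depends on initial conditions)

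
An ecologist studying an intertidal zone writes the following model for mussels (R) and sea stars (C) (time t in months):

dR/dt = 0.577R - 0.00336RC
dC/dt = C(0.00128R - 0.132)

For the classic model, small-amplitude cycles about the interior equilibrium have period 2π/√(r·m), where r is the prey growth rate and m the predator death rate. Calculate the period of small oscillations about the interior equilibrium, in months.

Here r = 0.577 and m = 0.132, so r·m = 0.0762.
ω = √0.0762 = 0.276 per month, hence T = 2π/ω ≈ 22.8 months.

T ≈ 22.8 months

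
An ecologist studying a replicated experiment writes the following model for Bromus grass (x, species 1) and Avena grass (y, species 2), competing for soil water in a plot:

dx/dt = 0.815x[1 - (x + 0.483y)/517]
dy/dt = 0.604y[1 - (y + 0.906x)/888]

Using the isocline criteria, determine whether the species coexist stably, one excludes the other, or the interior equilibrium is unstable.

stable coexistence

Compare the nullcline intercepts: K1/α12 = 517/0.483 = 1070 > K2 = 888; K2/α21 = 888/0.906 = 980 > K1 = 517.
Since both inequalities hold, each species can invade when rare, so the interior equilibrium is stable.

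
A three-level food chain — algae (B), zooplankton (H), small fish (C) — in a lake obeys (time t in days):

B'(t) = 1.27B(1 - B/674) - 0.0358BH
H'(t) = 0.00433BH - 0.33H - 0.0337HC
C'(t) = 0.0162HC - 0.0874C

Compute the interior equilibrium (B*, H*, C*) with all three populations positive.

B* ≈ 571, H* ≈ 5.4, C* ≈ 63.6

From dC/dt = 0: 0.0162H* = 0.0874, so H* = 5.4.
From dB/dt = 0: 1.27(1 - B*/674) = 0.0358·5.4, giving B* = 674·(1 - 0.152) = 571.
From dH/dt = 0: 0.00433·571 - 0.33 = 0.0337C*, so C* = 2.14/0.0337 = 63.6.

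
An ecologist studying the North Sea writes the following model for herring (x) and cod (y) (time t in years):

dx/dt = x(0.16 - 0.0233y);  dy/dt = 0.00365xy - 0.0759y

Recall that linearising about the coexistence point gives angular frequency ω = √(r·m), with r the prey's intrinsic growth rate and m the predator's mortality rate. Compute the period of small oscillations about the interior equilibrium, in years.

T ≈ 57 years

Here r = 0.16 and m = 0.0759, so r·m = 0.0121.
ω = √0.0121 = 0.11 per year, hence T = 2π/ω ≈ 57 years.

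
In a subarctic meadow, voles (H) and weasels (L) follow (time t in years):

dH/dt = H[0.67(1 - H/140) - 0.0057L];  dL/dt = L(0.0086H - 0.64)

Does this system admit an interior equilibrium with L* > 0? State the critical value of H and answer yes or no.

The predator equation gives dL/dt > 0 only when H > 0.64/0.0086 = 74.4.
Without the predator, H → K = 140. Since 140 > 74.4, the predator can invade and persist.

Threshold H = 74.4; K > 74.4, so yes, the predator persists.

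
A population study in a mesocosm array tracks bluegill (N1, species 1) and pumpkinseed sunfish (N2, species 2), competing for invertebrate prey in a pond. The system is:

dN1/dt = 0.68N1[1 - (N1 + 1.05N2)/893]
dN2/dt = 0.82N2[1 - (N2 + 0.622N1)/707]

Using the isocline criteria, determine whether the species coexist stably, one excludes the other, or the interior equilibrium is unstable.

Compare the nullcline intercepts: K1/α12 = 893/1.05 = 850 > K2 = 707; K2/α21 = 707/0.622 = 1140 > K1 = 893.
Since both inequalities hold, each species can invade when rare, so the interior equilibrium is stable.

stable coexistence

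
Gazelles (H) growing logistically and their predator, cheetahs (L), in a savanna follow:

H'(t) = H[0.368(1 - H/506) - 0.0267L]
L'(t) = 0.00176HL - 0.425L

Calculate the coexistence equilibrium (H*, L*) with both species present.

From dL/dt = 0 with L > 0: 0.00176H* = 0.425, so H* = 241.
Substitute into dH/dt = 0: 0.368(1 - 241/506) = 0.0267L*.
The bracket is 0.523, giving L* = 0.192/0.0267 = 7.21.

H* ≈ 241, L* ≈ 7.21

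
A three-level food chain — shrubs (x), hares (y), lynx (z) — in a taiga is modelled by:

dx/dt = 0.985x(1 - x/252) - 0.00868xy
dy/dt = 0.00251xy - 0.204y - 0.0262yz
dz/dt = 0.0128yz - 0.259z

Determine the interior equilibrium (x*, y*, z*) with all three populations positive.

From dz/dt = 0: 0.0128y* = 0.259, so y* = 20.2.
From dx/dt = 0: 0.985(1 - x*/252) = 0.00868·20.2, giving x* = 252·(1 - 0.178) = 207.
From dy/dt = 0: 0.00251·207 - 0.204 = 0.0262z*, so z* = 0.316/0.0262 = 12.1.

x* ≈ 207, y* ≈ 20.2, z* ≈ 12.1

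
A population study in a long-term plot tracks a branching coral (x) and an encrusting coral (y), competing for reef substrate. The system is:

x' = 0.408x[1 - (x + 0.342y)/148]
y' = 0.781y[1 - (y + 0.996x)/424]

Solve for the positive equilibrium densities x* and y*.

Setting both brackets to zero gives the nullclines x + 0.342y = 148 and 0.996x + y = 424.
Substituting y = 424 - 0.996x into the first: x(1 - 0.342·0.996) = 148 - 0.342·424.
So x* = 2.99/0.659 = 4.54, and then y* = 424 - 0.996·4.54 = 419.

x* ≈ 4.54, y* ≈ 419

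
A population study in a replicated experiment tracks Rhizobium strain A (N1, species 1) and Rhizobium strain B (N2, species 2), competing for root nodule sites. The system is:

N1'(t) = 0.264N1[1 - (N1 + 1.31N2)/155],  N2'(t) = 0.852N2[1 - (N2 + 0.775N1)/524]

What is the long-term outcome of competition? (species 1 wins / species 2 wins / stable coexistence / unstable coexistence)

Compare the nullcline intercepts: K1/α12 = 155/1.31 = 118 < K2 = 524; K2/α21 = 524/0.775 = 676 > K1 = 155.
Since the inequalities point opposite ways, species 2 can invade but species 1 cannot.

species 2 excludes species 1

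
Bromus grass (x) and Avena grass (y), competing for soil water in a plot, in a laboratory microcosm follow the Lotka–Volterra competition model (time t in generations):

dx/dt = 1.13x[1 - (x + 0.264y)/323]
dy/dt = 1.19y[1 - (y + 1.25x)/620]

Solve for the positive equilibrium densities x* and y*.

Setting both brackets to zero gives the nullclines x + 0.264y = 323 and 1.25x + y = 620.
Substituting y = 620 - 1.25x into the first: x(1 - 0.264·1.25) = 323 - 0.264·620.
So x* = 159/0.67 = 238, and then y* = 620 - 1.25·238 = 323.

x* ≈ 238, y* ≈ 323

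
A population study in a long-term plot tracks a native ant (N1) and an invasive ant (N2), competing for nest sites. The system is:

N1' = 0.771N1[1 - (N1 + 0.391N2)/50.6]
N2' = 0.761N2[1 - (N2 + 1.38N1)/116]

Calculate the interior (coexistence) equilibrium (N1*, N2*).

Setting both brackets to zero gives the nullclines N1 + 0.391N2 = 50.6 and 1.38N1 + N2 = 116.
Substituting N2 = 116 - 1.38N1 into the first: N1(1 - 0.391·1.38) = 50.6 - 0.391·116.
So N1* = 5.24/0.46 = 11.4, and then N2* = 116 - 1.38·11.4 = 100.

N1* ≈ 11.4, N2* ≈ 100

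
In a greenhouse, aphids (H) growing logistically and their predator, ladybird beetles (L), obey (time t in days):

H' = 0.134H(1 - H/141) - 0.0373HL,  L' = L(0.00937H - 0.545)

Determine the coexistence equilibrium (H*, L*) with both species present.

From dL/dt = 0 with L > 0: 0.00937H* = 0.545, so H* = 58.2.
Substitute into dH/dt = 0: 0.134(1 - 58.2/141) = 0.0373L*.
The bracket is 0.587, giving L* = 0.0787/0.0373 = 2.11.

H* ≈ 58.2, L* ≈ 2.11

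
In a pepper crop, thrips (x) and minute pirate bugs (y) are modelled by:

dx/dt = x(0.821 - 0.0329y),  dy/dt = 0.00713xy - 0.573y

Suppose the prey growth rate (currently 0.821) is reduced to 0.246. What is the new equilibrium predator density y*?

At the interior fixed point, setting dx/dt = 0 with x > 0 fixes y* = (prey growth rate)/(xy coefficient) — independent of the other coefficients.
With the change, y* = 0.246/0.0329 = 7.48; it falls from 25.

y* ≈ 7.48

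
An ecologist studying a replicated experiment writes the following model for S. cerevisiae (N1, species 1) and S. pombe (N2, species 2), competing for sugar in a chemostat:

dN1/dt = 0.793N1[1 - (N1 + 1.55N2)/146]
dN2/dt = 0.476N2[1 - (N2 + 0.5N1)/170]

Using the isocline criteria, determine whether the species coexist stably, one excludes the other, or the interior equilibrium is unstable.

species 2 excludes species 1

Compare the nullcline intercepts: K1/α12 = 146/1.55 = 94.2 < K2 = 170; K2/α21 = 170/0.5 = 340 > K1 = 146.
Since the inequalities point opposite ways, species 2 can invade but species 1 cannot.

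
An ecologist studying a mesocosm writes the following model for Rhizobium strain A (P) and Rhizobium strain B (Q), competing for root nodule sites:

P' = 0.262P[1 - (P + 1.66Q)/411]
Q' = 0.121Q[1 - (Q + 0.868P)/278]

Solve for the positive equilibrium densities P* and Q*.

P* ≈ 114, Q* ≈ 179

Setting both brackets to zero gives the nullclines P + 1.66Q = 411 and 0.868P + Q = 278.
Substituting Q = 278 - 0.868P into the first: P(1 - 1.66·0.868) = 411 - 1.66·278.
So P* = -50.5/-0.441 = 114, and then Q* = 278 - 0.868·114 = 179.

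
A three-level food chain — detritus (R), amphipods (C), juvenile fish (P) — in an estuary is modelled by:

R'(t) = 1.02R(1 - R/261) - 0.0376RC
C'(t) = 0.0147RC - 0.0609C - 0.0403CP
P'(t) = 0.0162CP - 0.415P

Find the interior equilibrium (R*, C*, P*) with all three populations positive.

R* ≈ 14.5, C* ≈ 25.6, P* ≈ 3.79

From dP/dt = 0: 0.0162C* = 0.415, so C* = 25.6.
From dR/dt = 0: 1.02(1 - R*/261) = 0.0376·25.6, giving R* = 261·(1 - 0.944) = 14.5.
From dC/dt = 0: 0.0147·14.5 - 0.0609 = 0.0403P*, so P* = 0.153/0.0403 = 3.79.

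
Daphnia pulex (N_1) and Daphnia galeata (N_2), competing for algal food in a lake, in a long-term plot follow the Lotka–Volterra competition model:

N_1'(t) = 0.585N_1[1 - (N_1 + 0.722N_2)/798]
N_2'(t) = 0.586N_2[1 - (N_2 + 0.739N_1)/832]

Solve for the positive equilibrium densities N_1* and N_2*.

N_1* ≈ 423, N_2* ≈ 519

Setting both brackets to zero gives the nullclines N_1 + 0.722N_2 = 798 and 0.739N_1 + N_2 = 832.
Substituting N_2 = 832 - 0.739N_1 into the first: N_1(1 - 0.722·0.739) = 798 - 0.722·832.
So N_1* = 197/0.466 = 423, and then N_2* = 832 - 0.739·423 = 519.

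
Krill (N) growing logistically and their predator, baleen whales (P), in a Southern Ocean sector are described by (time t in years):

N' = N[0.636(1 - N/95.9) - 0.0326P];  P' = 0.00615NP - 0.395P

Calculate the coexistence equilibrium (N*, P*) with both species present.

N* ≈ 64.2, P* ≈ 6.44

From dP/dt = 0 with P > 0: 0.00615N* = 0.395, so N* = 64.2.
Substitute into dN/dt = 0: 0.636(1 - 64.2/95.9) = 0.0326P*.
The bracket is 0.33, giving P* = 0.21/0.0326 = 6.44.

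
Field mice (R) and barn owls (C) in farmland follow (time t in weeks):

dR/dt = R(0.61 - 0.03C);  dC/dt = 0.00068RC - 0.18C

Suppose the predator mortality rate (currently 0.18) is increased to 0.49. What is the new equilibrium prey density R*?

R* ≈ 721

At the interior fixed point, setting dC/dt = 0 with C > 0 fixes R* = (predator death rate)/(RC coefficient) — independent of the other coefficients.
With the change, R* = 0.49/0.00068 = 721; it rises from 265.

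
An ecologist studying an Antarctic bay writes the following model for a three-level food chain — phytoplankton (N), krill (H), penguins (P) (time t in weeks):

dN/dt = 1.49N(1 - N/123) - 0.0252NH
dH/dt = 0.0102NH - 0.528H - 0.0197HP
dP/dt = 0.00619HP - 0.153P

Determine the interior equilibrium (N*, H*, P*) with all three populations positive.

N* ≈ 71.6, H* ≈ 24.7, P* ≈ 10.3

From dP/dt = 0: 0.00619H* = 0.153, so H* = 24.7.
From dN/dt = 0: 1.49(1 - N*/123) = 0.0252·24.7, giving N* = 123·(1 - 0.418) = 71.6.
From dH/dt = 0: 0.0102·71.6 - 0.528 = 0.0197P*, so P* = 0.202/0.0197 = 10.3.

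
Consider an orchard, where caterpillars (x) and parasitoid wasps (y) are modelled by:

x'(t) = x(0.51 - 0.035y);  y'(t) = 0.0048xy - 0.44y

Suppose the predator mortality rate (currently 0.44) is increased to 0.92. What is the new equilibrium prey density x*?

x* ≈ 192

At the interior fixed point, setting dy/dt = 0 with y > 0 fixes x* = (predator death rate)/(xy coefficient) — independent of the other coefficients.
With the change, x* = 0.92/0.0048 = 192; it rises from 91.7.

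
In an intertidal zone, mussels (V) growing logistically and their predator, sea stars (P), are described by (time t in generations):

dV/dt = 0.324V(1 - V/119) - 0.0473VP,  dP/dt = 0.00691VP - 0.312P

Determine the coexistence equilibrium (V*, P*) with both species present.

From dP/dt = 0 with P > 0: 0.00691V* = 0.312, so V* = 45.2.
Substitute into dV/dt = 0: 0.324(1 - 45.2/119) = 0.0473P*.
The bracket is 0.621, giving P* = 0.201/0.0473 = 4.25.

V* ≈ 45.2, P* ≈ 4.25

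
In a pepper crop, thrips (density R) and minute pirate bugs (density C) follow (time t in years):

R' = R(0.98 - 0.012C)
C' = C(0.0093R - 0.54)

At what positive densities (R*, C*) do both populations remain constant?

Set dC/dt = 0 with C > 0: 0.0093R - 0.54 = 0, so R* = 0.54/0.0093 = 58.1.
Set dR/dt = 0 with R > 0: 0.98 - 0.012C = 0, so C* = 0.98/0.012 = 81.7.

R* ≈ 58.1, C* ≈ 81.7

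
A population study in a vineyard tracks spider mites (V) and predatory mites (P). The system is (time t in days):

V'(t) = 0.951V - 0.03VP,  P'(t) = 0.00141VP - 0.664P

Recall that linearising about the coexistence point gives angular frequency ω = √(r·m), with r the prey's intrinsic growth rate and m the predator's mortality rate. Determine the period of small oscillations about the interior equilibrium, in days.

Here r = 0.951 and m = 0.664, so r·m = 0.631.
ω = √0.631 = 0.795 per day, hence T = 2π/ω ≈ 7.91 days.

T ≈ 7.91 days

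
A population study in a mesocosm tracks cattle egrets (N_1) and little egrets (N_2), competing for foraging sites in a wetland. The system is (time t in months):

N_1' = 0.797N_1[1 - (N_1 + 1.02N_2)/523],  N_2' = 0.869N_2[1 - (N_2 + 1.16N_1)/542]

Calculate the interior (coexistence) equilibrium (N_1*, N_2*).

Setting both brackets to zero gives the nullclines N_1 + 1.02N_2 = 523 and 1.16N_1 + N_2 = 542.
Substituting N_2 = 542 - 1.16N_1 into the first: N_1(1 - 1.02·1.16) = 523 - 1.02·542.
So N_1* = -29.8/-0.183 = 163, and then N_2* = 542 - 1.16·163 = 353.

N_1* ≈ 163, N_2* ≈ 353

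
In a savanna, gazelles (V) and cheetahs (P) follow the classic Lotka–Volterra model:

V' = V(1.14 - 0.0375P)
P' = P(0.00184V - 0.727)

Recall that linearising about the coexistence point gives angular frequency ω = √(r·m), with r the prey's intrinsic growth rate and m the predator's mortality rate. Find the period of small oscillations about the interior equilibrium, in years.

T ≈ 6.9 years

Here r = 1.14 and m = 0.727, so r·m = 0.829.
ω = √0.829 = 0.91 per year, hence T = 2π/ω ≈ 6.9 years.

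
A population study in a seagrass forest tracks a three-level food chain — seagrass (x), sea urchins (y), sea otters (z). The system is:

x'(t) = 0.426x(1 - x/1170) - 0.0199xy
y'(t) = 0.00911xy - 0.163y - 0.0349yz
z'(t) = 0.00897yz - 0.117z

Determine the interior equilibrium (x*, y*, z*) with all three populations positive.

x* ≈ 457, y* ≈ 13, z* ≈ 115

From dz/dt = 0: 0.00897y* = 0.117, so y* = 13.
From dx/dt = 0: 0.426(1 - x*/1170) = 0.0199·13, giving x* = 1170·(1 - 0.609) = 457.
From dy/dt = 0: 0.00911·457 - 0.163 = 0.0349z*, so z* = 4/0.0349 = 115.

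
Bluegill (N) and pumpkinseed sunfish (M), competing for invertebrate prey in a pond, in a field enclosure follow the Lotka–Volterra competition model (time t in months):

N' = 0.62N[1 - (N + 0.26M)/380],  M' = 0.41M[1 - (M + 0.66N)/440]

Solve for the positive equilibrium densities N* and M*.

Setting both brackets to zero gives the nullclines N + 0.26M = 380 and 0.66N + M = 440.
Substituting M = 440 - 0.66N into the first: N(1 - 0.26·0.66) = 380 - 0.26·440.
So N* = 266/0.828 = 321, and then M* = 440 - 0.66·321 = 228.

N* ≈ 321, M* ≈ 228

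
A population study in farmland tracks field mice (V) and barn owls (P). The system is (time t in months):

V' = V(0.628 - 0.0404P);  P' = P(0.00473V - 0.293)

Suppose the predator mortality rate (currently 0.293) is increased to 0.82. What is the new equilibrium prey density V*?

At the interior fixed point, setting dP/dt = 0 with P > 0 fixes V* = (predator death rate)/(VP coefficient) — independent of the other coefficients.
With the change, V* = 0.82/0.00473 = 173; it rises from 61.9.

V* ≈ 173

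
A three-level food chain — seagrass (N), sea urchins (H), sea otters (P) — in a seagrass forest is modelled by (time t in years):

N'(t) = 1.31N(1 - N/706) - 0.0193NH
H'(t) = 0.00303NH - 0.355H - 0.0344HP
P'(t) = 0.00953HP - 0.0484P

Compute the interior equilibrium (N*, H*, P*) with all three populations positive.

N* ≈ 653, H* ≈ 5.08, P* ≈ 47.2

From dP/dt = 0: 0.00953H* = 0.0484, so H* = 5.08.
From dN/dt = 0: 1.31(1 - N*/706) = 0.0193·5.08, giving N* = 706·(1 - 0.0748) = 653.
From dH/dt = 0: 0.00303·653 - 0.355 = 0.0344P*, so P* = 1.62/0.0344 = 47.2.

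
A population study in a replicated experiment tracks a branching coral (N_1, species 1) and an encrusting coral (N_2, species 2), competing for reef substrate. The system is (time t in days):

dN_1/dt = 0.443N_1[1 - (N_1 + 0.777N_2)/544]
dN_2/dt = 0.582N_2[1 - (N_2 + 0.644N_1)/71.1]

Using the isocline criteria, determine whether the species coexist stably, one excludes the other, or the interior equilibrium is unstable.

Compare the nullcline intercepts: K1/α12 = 544/0.777 = 700 > K2 = 71.1; K2/α21 = 71.1/0.644 = 110 < K1 = 544.
Since the inequalities point opposite ways, species 1 can invade but species 2 cannot.

species 1 excludes species 2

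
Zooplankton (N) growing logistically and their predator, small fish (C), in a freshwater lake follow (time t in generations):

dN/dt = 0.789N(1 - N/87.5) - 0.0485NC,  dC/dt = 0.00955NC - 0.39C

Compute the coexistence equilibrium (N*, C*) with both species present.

N* ≈ 40.8, C* ≈ 8.68

From dC/dt = 0 with C > 0: 0.00955N* = 0.39, so N* = 40.8.
Substitute into dN/dt = 0: 0.789(1 - 40.8/87.5) = 0.0485C*.
The bracket is 0.533, giving C* = 0.421/0.0485 = 8.68.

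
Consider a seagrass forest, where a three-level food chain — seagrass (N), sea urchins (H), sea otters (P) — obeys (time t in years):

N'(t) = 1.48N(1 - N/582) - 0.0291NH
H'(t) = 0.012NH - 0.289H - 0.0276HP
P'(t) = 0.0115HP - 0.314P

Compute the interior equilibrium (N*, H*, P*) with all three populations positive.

From dP/dt = 0: 0.0115H* = 0.314, so H* = 27.3.
From dN/dt = 0: 1.48(1 - N*/582) = 0.0291·27.3, giving N* = 582·(1 - 0.537) = 270.
From dH/dt = 0: 0.012·270 - 0.289 = 0.0276P*, so P* = 2.95/0.0276 = 107.

N* ≈ 270, H* ≈ 27.3, P* ≈ 107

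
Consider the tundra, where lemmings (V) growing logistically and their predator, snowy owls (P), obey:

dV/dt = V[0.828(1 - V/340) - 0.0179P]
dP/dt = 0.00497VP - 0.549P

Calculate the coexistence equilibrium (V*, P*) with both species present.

From dP/dt = 0 with P > 0: 0.00497V* = 0.549, so V* = 110.
Substitute into dV/dt = 0: 0.828(1 - 110/340) = 0.0179P*.
The bracket is 0.675, giving P* = 0.559/0.0179 = 31.2.

V* ≈ 110, P* ≈ 31.2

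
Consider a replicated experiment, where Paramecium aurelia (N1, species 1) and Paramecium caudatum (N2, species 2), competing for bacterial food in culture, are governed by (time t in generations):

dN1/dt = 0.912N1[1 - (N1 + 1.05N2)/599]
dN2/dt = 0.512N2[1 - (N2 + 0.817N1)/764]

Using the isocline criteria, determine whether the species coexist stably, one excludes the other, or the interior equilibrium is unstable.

species 2 excludes species 1

Compare the nullcline intercepts: K1/α12 = 599/1.05 = 570 < K2 = 764; K2/α21 = 764/0.817 = 935 > K1 = 599.
Since the inequalities point opposite ways, species 2 can invade but species 1 cannot.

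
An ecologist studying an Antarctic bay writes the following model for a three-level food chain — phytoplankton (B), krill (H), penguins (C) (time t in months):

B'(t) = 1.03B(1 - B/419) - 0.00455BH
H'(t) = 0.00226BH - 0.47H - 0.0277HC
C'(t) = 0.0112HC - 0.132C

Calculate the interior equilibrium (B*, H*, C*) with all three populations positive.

From dC/dt = 0: 0.0112H* = 0.132, so H* = 11.8.
From dB/dt = 0: 1.03(1 - B*/419) = 0.00455·11.8, giving B* = 419·(1 - 0.0521) = 397.
From dH/dt = 0: 0.00226·397 - 0.47 = 0.0277C*, so C* = 0.428/0.0277 = 15.4.

B* ≈ 397, H* ≈ 11.8, C* ≈ 15.4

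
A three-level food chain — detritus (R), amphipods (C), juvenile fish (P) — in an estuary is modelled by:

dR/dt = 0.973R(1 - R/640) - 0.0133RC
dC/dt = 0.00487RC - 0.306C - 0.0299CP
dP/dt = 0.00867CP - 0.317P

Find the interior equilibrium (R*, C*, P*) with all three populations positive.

R* ≈ 320, C* ≈ 36.6, P* ≈ 41.9

From dP/dt = 0: 0.00867C* = 0.317, so C* = 36.6.
From dR/dt = 0: 0.973(1 - R*/640) = 0.0133·36.6, giving R* = 640·(1 - 0.5) = 320.
From dC/dt = 0: 0.00487·320 - 0.306 = 0.0299P*, so P* = 1.25/0.0299 = 41.9.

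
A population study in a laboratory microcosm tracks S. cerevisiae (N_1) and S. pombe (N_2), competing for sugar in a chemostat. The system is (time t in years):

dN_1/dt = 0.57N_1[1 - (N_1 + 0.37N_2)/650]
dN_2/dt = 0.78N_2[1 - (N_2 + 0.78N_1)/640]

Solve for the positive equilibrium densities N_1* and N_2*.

Setting both brackets to zero gives the nullclines N_1 + 0.37N_2 = 650 and 0.78N_1 + N_2 = 640.
Substituting N_2 = 640 - 0.78N_1 into the first: N_1(1 - 0.37·0.78) = 650 - 0.37·640.
So N_1* = 413/0.711 = 581, and then N_2* = 640 - 0.78·581 = 187.

N_1* ≈ 581, N_2* ≈ 187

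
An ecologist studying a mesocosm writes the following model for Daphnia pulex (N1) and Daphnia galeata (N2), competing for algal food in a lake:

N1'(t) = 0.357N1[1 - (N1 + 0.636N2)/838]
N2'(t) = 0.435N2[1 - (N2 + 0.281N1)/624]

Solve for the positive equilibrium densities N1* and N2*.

Setting both brackets to zero gives the nullclines N1 + 0.636N2 = 838 and 0.281N1 + N2 = 624.
Substituting N2 = 624 - 0.281N1 into the first: N1(1 - 0.636·0.281) = 838 - 0.636·624.
So N1* = 441/0.821 = 537, and then N2* = 624 - 0.281·537 = 473.

N1* ≈ 537, N2* ≈ 473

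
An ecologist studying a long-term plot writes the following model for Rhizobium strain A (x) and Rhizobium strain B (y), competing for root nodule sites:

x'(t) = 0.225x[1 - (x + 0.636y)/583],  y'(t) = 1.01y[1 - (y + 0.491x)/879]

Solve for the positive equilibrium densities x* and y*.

x* ≈ 34.8, y* ≈ 862

Setting both brackets to zero gives the nullclines x + 0.636y = 583 and 0.491x + y = 879.
Substituting y = 879 - 0.491x into the first: x(1 - 0.636·0.491) = 583 - 0.636·879.
So x* = 24/0.688 = 34.8, and then y* = 879 - 0.491·34.8 = 862.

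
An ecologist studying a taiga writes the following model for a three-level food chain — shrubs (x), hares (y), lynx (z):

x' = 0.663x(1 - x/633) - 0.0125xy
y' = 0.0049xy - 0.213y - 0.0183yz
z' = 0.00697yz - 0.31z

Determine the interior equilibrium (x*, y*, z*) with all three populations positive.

From dz/dt = 0: 0.00697y* = 0.31, so y* = 44.5.
From dx/dt = 0: 0.663(1 - x*/633) = 0.0125·44.5, giving x* = 633·(1 - 0.839) = 102.
From dy/dt = 0: 0.0049·102 - 0.213 = 0.0183z*, so z* = 0.288/0.0183 = 15.7.

x* ≈ 102, y* ≈ 44.5, z* ≈ 15.7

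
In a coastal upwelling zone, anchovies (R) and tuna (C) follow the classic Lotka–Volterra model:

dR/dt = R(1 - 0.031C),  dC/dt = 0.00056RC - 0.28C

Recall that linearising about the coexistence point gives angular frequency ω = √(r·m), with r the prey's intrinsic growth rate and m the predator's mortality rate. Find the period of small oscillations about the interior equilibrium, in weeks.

T ≈ 11.9 weeks

Here r = 1 and m = 0.28, so r·m = 0.28.
ω = √0.28 = 0.529 per week, hence T = 2π/ω ≈ 11.9 weeks.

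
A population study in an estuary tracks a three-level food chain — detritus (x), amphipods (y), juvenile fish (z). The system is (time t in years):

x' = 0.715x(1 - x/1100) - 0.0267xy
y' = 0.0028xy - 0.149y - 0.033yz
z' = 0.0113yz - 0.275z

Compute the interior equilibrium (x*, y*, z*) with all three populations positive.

x* ≈ 100, y* ≈ 24.3, z* ≈ 4

From dz/dt = 0: 0.0113y* = 0.275, so y* = 24.3.
From dx/dt = 0: 0.715(1 - x*/1100) = 0.0267·24.3, giving x* = 1100·(1 - 0.909) = 100.
From dy/dt = 0: 0.0028·100 - 0.149 = 0.033z*, so z* = 0.132/0.033 = 4.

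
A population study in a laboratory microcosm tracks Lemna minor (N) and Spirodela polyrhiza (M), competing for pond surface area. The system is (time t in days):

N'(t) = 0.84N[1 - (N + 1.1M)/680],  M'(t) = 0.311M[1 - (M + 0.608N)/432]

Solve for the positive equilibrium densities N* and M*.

N* ≈ 618, M* ≈ 56

Setting both brackets to zero gives the nullclines N + 1.1M = 680 and 0.608N + M = 432.
Substituting M = 432 - 0.608N into the first: N(1 - 1.1·0.608) = 680 - 1.1·432.
So N* = 205/0.331 = 618, and then M* = 432 - 0.608·618 = 56.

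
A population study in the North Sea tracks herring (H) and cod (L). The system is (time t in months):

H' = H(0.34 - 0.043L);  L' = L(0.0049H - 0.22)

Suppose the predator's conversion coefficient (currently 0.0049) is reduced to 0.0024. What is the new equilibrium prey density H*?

H* ≈ 91.7

At the interior fixed point, setting dL/dt = 0 with L > 0 fixes H* = (predator death rate)/(HL coefficient) — independent of the other coefficients.
With the change, H* = 0.22/0.0024 = 91.7; it rises from 44.9.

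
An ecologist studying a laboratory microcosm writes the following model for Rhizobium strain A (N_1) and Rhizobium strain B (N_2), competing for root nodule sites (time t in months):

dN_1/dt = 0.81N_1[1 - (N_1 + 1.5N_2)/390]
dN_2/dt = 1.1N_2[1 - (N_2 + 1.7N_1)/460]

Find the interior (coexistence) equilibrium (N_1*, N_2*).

Setting both brackets to zero gives the nullclines N_1 + 1.5N_2 = 390 and 1.7N_1 + N_2 = 460.
Substituting N_2 = 460 - 1.7N_1 into the first: N_1(1 - 1.5·1.7) = 390 - 1.5·460.
So N_1* = -300/-1.55 = 194, and then N_2* = 460 - 1.7·194 = 131.

N_1* ≈ 194, N_2* ≈ 131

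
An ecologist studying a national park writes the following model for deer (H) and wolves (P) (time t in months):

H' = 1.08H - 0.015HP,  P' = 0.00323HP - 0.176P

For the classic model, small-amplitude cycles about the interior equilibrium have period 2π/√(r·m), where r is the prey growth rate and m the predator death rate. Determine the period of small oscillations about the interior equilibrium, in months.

Here r = 1.08 and m = 0.176, so r·m = 0.19.
ω = √0.19 = 0.436 per month, hence T = 2π/ω ≈ 14.4 months.

T ≈ 14.4 months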